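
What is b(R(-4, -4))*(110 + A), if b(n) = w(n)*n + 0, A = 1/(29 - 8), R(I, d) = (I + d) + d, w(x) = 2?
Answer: -18488/7 ≈ -2641.1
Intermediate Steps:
R(I, d) = I + 2*d
A = 1/21 ≈ 0.047619
b(n) = 2*n (b(n) = 2*n + 0 = 2*n)
b(R(-4, -4))*(110 + A) = (2*(-4 + 2*(-4)))*(110 + 1/21) = (2*(-4 - 8))*(2311/21) = (2*(-12))*(2311/21) = -24*2311/21 = -18488/7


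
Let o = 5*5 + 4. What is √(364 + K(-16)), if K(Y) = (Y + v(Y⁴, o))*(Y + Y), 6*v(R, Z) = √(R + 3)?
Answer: 2*√(1971 - 12*√65539)/3 ≈ 22.122*I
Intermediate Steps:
o = 29 (o = 25 + 4 = 29)
v(R, Z) = √(3 + R)/6 (v(R, Z) = √(R + 3)/6 = √(3 + R)/6)
K(Y) = 2*Y*(Y + √(3 + Y⁴)/6) (K(Y) = (Y + √(3 + Y⁴)/6)*(Y + Y) = (Y + √(3 + Y⁴)/6)*(2*Y) = 2*Y*(Y + √(3 + Y⁴)/6))
√(364 + K(-16)) = √(364 + (⅓)*(-16)*(√(3 + (-16)⁴) + 6*(-16))) = √(364 + (⅓)*(-16)*(√(3 + 65536) - 96)) = √(364 + (⅓)*(-16)*(√65539 - 96)) = √(364 + (⅓)*(-16)*(-96 + √65539)) = √(364 + (512 - 16*√65539/3)) = √(876 - 16*√65539/3)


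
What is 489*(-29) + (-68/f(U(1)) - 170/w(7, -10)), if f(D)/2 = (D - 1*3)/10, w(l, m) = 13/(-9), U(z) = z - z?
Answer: -544049/39 ≈ -13950.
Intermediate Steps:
U(z) = 0
w(l, m) = -13/9 (w(l, m) = 13*(-⅑) = -13/9)
f(D) = -⅗ + D/5 (f(D) = 2*((D - 1*3)/10) = 2*((D - 3)*(⅒)) = 2*((-3 + D)*(⅒)) = 2*(-3/10 + D/10) = -⅗ + D/5)
489*(-29) + (-68/f(U(1)) - 170/w(7, -10)) = 489*(-29) + (-68/(-⅗ + (⅕)*0) - 170/(-13/9)) = -14181 + (-68/(-⅗ + 0) - 170*(-9/13)) = -14181 + (-68/(-⅗) + 1530/13) = -14181 + (-68*(-5/3) + 1530/13) = -14181 + (340/3 + 1530/13) = -14181 + 9010/39 = -544049/39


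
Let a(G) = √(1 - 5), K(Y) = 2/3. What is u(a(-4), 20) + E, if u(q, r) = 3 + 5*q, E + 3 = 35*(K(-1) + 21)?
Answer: 2275/3 + 10*I ≈ 758.33 + 10.0*I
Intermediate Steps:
K(Y) = ⅔ (K(Y) = 2*(⅓) = ⅔)
a(G) = 2*I (a(G) = √(-4) = 2*I)
E = 2266/3 (E = -3 + 35*(⅔ + 21) = -3 + 35*(65/3) = -3 + 2275/3 = 2266/3 ≈ 755.33)
u(a(-4), 20) + E = (3 + 5*(2*I)) + 2266/3 = (3 + 10*I) + 2266/3 = 2275/3 + 10*I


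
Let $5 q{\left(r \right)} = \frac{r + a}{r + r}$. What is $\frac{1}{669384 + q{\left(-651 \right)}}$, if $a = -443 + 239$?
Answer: $\frac{434}{290512713} \approx 1.4939 \cdot 10^{-6}$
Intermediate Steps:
$a = -204$
$q{\left(r \right)} = \frac{-204 + r}{10 r}$ ($q{\left(r \right)} = \frac{\left(r - 204\right) \frac{1}{r + r}}{5} = \frac{\left(-204 + r\right) \frac{1}{2 r}}{5} = \frac{\frac{1}{2} \frac{1}{r} \left(-204 + r\right)}{5} = \frac{-204 + r}{10 r}$)
$\frac{1}{669384 + q{\left(-651 \right)}} = \frac{1}{669384 + \frac{-204 - 651}{10 \left(-651\right)}} = \frac{1}{669384 + \frac{1}{10} \left(- \frac{1}{651}\right) \left(-855\right)} = \frac{1}{669384 + \frac{57}{434}} = \frac{1}{\frac{290512713}{434}} = \frac{434}{290512713}$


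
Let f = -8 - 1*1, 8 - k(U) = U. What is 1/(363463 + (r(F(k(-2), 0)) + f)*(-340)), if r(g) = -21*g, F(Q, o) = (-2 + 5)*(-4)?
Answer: 1/280843 ≈ 3.5607e-6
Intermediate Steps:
k(U) = 8 - U
F(Q, o) = -12 (F(Q, o) = 3*(-4) = -12)
f = -9 (f = -8 - 1 = -9)
1/(363463 + (r(F(k(-2), 0)) + f)*(-340)) = 1/(363463 + (-21*(-12) - 9)*(-340)) = 1/(363463 + (252 - 9)*(-340)) = 1/(363463 + 243*(-340)) = 1/(363463 - 82620) = 1/280843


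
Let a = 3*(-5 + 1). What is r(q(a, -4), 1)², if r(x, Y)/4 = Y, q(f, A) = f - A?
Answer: 16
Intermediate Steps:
a = -12 (a = 3*(-4) = -12)
r(x, Y) = 4*Y
r(q(a, -4), 1)² = (4*1)² = 4² = 16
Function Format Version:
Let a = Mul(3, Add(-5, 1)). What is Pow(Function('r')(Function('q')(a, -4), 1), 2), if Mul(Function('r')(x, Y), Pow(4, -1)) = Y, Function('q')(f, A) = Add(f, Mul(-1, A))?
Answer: 16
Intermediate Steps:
a = -12 (a = Mul(3, -4) = -12)
Function('r')(x, Y) = Mul(4, Y)
Pow(Function('r')(Function('q')(a, -4), 1), 2) = Pow(Mul(4, 1), 2) = Pow(4, 2) = 16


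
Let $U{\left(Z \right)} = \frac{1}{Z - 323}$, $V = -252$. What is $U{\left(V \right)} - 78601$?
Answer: $- \frac{45195576}{575} \approx -78601.0$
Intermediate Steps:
$U{\left(Z \right)} = \frac{1}{-323 + Z}$
$U{\left(V \right)} - 78601 = \frac{1}{-323 - 252} - 78601 = \frac{1}{-575} - 78601 = - \frac{1}{575} - 78601 = - \frac{45195576}{575}$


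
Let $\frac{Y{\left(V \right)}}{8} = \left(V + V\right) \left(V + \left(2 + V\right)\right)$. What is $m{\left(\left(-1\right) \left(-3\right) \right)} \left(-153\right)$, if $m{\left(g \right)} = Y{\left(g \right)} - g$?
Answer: $-58293$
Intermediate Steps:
$Y{\left(V \right)} = 16 V \left(2 + 2 V\right)$ ($Y{\left(V \right)} = 8 \left(V + V\right) \left(V + \left(2 + V\right)\right) = 8 \cdot 2 V \left(2 + 2 V\right) = 16 V \left(2 + 2 V\right)$)
$m{\left(g \right)} = - g + 32 g \left(1 + g\right)$ ($m{\left(g \right)} = 32 g \left(1 + g\right) - g = - g + 32 g \left(1 + g\right)$)
$m{\left(\left(-1\right) \left(-3\right) \right)} \left(-153\right) = \left(-1\right) \left(-3\right) \left(31 + 32 \left(\left(-1\right) \left(-3\right)\right)\right) \left(-153\right) = 3 \left(31 + 32 \cdot 3\right) \left(-153\right) = 3 \left(31 + 96\right) \left(-153\right) = 3 \cdot 127 \left(-153\right) = 381 \left(-153\right) = -58293$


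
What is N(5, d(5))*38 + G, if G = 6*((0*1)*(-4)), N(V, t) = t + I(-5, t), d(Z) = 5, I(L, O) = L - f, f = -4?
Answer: 152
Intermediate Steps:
I(L, O) = 4 + L (I(L, O) = L - 1*(-4) = L + 4 = 4 + L)
N(V, t) = -1 + t (N(V, t) = t + (4 - 5) = t - 1 = -1 + t)
G = 0 (G = 6*(0*(-4)) = 6*0 = 0)
N(5, d(5))*38 + G = (-1 + 5)*38 + 0 = 4*38 + 0 = 152 + 0 = 152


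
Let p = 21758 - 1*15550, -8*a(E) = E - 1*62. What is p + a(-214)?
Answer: 12485/2 ≈ 6242.5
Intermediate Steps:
a(E) = 31/4 - E/8 (a(E) = -(E - 1*62)/8 = -(E - 62)/8 = -(-62 + E)/8 = 31/4 - E/8)
p = 6208 (p = 21758 - 15550 = 6208)
p + a(-214) = 6208 + (31/4 - ⅛*(-214)) = 6208 + (31/4 + 107/4) = 6208 + 69/2 = 12485/2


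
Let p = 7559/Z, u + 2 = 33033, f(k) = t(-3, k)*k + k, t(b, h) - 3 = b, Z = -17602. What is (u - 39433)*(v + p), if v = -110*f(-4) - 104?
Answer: -18907388313/8801 ≈ -2.1483e+6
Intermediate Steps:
t(b, h) = 3 + b
f(k) = k (f(k) = (3 - 3)*k + k = 0*k + k = 0 + k = k)
u = 33031 (u = -2 + 33033 = 33031)
v = 336 (v = -110*(-4) - 104 = 440 - 104 = 336)
p = -7559/17602 (p = 7559/(-17602) = 7559*(-1/17602) = -7559/17602 ≈ -0.42944)
(u - 39433)*(v + p) = (33031 - 39433)*(336 - 7559/17602) = -6402*5906713/17602 = -18907388313/8801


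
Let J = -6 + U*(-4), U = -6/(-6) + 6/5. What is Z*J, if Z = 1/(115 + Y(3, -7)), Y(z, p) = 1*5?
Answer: -37/300 ≈ -0.12333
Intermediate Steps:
U = 11/5 (U = -6*(-⅙) + 6*(⅕) = 1 + 6/5 = 11/5 ≈ 2.2000)
J = -74/5 (J = -6 + (11/5)*(-4) = -6 - 44/5 = -74/5 ≈ -14.800)
Y(z, p) = 5
Z = 1/120 (Z = 1/(115 + 5) = 1/120 ≈ 0.0083333)
Z*J = (1/120)*(-74/5) = -37/300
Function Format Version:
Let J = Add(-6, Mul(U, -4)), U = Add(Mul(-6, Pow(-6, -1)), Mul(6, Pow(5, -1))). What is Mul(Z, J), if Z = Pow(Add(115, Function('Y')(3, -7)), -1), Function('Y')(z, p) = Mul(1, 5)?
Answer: Rational(-37, 300) ≈ -0.12333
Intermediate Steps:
U = Rational(11, 5) (U = Add(Mul(-6, Rational(-1, 6)), Mul(6, Rational(1, 5))) = Add(1, Rational(6, 5)) = Rational(11, 5) ≈ 2.2000)
J = Rational(-74, 5) (J = Add(-6, Mul(Rational(11, 5), -4)) = Add(-6, Rational(-44, 5)) = Rational(-74, 5) ≈ -14.800)
Function('Y')(z, p) = 5
Z = Rational(1, 120) (Z = Pow(Add(115, 5), -1) = Pow(120, -1) = Rational(1, 120) ≈ 0.0083333)
Mul(Z, J) = Mul(Rational(1, 120), Rational(-74, 5)) = Rational(-37, 300)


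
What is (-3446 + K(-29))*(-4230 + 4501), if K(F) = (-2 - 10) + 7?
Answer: -935221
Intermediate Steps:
K(F) = -5 (K(F) = -12 + 7 = -5)
(-3446 + K(-29))*(-4230 + 4501) = (-3446 - 5)*(-4230 + 4501) = -3451*271 = -935221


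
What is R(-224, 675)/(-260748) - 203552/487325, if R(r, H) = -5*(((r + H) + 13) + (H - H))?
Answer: -12986295724/31767254775 ≈ -0.40879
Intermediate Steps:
R(r, H) = -65 - 5*H - 5*r (R(r, H) = -5*(((H + r) + 13) + 0) = -5*((13 + H + r) + 0) = -5*(13 + H + r) = -65 - 5*H - 5*r)
R(-224, 675)/(-260748) - 203552/487325 = (-65 - 5*675 - 5*(-224))/(-260748) - 203552/487325 = (-65 - 3375 + 1120)*(-1/260748) - 203552*1/487325 = -2320*(-1/260748) - 203552/487325 = 580/65187 - 203552/487325 = -12986295724/31767254775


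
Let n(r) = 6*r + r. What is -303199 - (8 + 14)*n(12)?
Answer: -305047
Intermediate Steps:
n(r) = 7*r
-303199 - (8 + 14)*n(12) = -303199 - (8 + 14)*7*12 = -303199 - 22*84 = -303199 - 1*1848 = -303199 - 1848 = -305047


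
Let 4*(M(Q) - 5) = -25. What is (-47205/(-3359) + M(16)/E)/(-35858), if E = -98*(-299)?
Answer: -5532786845/14117354554576 ≈ -0.00039191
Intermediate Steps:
E = 29302
M(Q) = -5/4 (M(Q) = 5 + (¼)*(-25) = 5 - 25/4 = -5/4)
(-47205/(-3359) + M(16)/E)/(-35858) = (-47205/(-3359) - 5/4/29302)/(-35858) = (-47205*(-1/3359) - 5/4*1/29302)*(-1/35858) = (47205/3359 - 5/117208)*(-1/35858) = (5532786845/393701672)*(-1/35858) = -5532786845/14117354554576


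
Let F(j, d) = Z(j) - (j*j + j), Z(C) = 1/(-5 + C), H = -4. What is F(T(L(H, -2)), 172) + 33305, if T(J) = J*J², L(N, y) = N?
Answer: 2019836/69 ≈ 29273.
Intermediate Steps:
T(J) = J³
F(j, d) = 1/(-5 + j) - j - j² (F(j, d) = 1/(-5 + j) - (j*j + j) = 1/(-5 + j) - (j² + j) = 1/(-5 + j) - (j + j²) = 1/(-5 + j) + (-j - j²) = 1/(-5 + j) - j - j²)
F(T(L(H, -2)), 172) + 33305 = (1 - 1*(-4)³*(1 + (-4)³)*(-5 + (-4)³))/(-5 + (-4)³) + 33305 = (1 - 1*(-64)*(1 - 64)*(-5 - 64))/(-5 - 64) + 33305 = (1 - 1*(-64)*(-63)*(-69))/(-69) + 33305 = -(1 + 278208)/69 + 33305 = -1/69*278209 + 33305 = -278209/69 + 33305 = 2019836/69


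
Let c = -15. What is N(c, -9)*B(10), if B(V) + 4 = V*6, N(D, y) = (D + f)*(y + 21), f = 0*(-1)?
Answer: -10080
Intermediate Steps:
f = 0
N(D, y) = D*(21 + y) (N(D, y) = (D + 0)*(y + 21) = D*(21 + y))
B(V) = -4 + 6*V (B(V) = -4 + V*6 = -4 + 6*V)
N(c, -9)*B(10) = (-15*(21 - 9))*(-4 + 6*10) = (-15*12)*(-4 + 60) = -180*56 = -10080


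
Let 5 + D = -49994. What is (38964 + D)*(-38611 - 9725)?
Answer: 533387760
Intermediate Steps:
D = -49999 (D = -5 - 49994 = -49999)
(38964 + D)*(-38611 - 9725) = (38964 - 49999)*(-38611 - 9725) = -11035*(-48336) = 533387760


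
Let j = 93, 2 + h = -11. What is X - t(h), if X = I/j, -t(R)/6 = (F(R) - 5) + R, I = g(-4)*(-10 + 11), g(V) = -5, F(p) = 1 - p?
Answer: -2237/93 ≈ -24.054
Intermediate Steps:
h = -13 (h = -2 - 11 = -13)
I = -5 (I = -5*(-10 + 11) = -5*1 = -5)
t(R) = 24 (t(R) = -6*(((1 - R) - 5) + R) = -6*((-4 - R) + R) = -6*(-4) = 24)
X = -5/93 ≈ -0.053763
X - t(h) = -5/93 - 1*24 = -5/93 - 24 = -2237/93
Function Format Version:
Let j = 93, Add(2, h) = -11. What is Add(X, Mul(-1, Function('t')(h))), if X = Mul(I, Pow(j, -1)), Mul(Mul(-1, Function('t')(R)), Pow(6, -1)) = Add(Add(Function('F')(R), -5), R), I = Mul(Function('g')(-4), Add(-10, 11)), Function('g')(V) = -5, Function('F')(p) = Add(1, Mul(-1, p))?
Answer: Rational(-2237, 93) ≈ -24.054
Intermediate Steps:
h = -13 (h = Add(-2, -11) = -13)
I = -5 (I = Mul(-5, Add(-10, 11)) = Mul(-5, 1) = -5)
Function('t')(R) = 24 (Function('t')(R) = Mul(-6, Add(Add(Add(1, Mul(-1, R)), -5), R)) = Mul(-6, Add(Add(-4, Mul(-1, R)), R)) = Mul(-6, -4) = 24)
X = Rational(-5, 93) (X = Mul(-5, Pow(93, -1)) = Mul(-5, Rational(1, 93)) = Rational(-5, 93) ≈ -0.053763)
Add(X, Mul(-1, Function('t')(h))) = Add(Rational(-5, 93), Mul(-1, 24)) = Add(Rational(-5, 93), -24) = Rational(-2237, 93)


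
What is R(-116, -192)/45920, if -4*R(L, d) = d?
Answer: 3/2870 ≈ 0.0010453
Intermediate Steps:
R(L, d) = -d/4
R(-116, -192)/45920 = -¼*(-192)/45920 = 48*(1/45920) = 3/2870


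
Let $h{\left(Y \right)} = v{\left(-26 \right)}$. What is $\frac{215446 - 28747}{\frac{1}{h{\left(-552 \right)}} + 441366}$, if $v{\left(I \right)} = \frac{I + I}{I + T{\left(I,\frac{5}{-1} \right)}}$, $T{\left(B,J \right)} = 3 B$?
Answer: $\frac{186699}{441368} \approx 0.423$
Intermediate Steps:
$v{\left(I \right)} = \frac{1}{2}$ ($v{\left(I \right)} = \frac{I + I}{I + 3 I} = \frac{2 I}{4 I} = 2 I \frac{1}{4 I} = \frac{1}{2}$)
$h{\left(Y \right)} = \frac{1}{2}$
$\frac{215446 - 28747}{\frac{1}{h{\left(-552 \right)}} + 441366} = \frac{215446 - 28747}{\frac{1}{\frac{1}{2}} + 441366} = \frac{186699}{2 + 441366} = \frac{186699}{441368}$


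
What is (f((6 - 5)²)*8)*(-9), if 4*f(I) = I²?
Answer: -18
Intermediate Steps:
f(I) = I²/4
(f((6 - 5)²)*8)*(-9) = ((((6 - 5)²)²/4)*8)*(-9) = (((1²)²/4)*8)*(-9) = (((¼)*1²)*8)*(-9) = (((¼)*1)*8)*(-9) = ((¼)*8)*(-9) = 2*(-9) = -18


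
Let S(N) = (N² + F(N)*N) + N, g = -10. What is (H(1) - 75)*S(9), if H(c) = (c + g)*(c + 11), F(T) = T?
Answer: -31293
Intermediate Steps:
H(c) = (-10 + c)*(11 + c) (H(c) = (c - 10)*(c + 11) = (-10 + c)*(11 + c))
S(N) = N + 2*N² (S(N) = (N² + N*N) + N = (N² + N²) + N = 2*N² + N = N + 2*N²)
(H(1) - 75)*S(9) = ((-110 + 1 + 1²) - 75)*(9*(1 + 2*9)) = ((-110 + 1 + 1) - 75)*(9*(1 + 18)) = (-108 - 75)*(9*19) = -183*171 = -31293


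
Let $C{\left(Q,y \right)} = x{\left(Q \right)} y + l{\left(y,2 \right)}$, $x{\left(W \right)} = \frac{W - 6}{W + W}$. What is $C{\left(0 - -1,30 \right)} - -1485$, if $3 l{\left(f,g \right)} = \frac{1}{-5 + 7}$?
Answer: $\frac{8461}{6} \approx 1410.2$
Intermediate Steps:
$l{\left(f,g \right)} = \frac{1}{6}$ ($l{\left(f,g \right)} = \frac{1}{3 \left(-5 + 7\right)} = \frac{1}{3 \cdot 2} = \frac{1}{3} \cdot \frac{1}{2} = \frac{1}{6}$)
$x{\left(W \right)} = \frac{-6 + W}{2 W}$
$C{\left(Q,y \right)} = \frac{1}{6} + \frac{y \left(-6 + Q\right)}{2 Q}$ ($C{\left(Q,y \right)} = \frac{-6 + Q}{2 Q} y + \frac{1}{6} = \frac{y \left(-6 + Q\right)}{2 Q} + \frac{1}{6} = \frac{1}{6} + \frac{y \left(-6 + Q\right)}{2 Q}$)
$C{\left(0 - -1,30 \right)} - -1485 = \frac{\left(0 - -1\right) + 3 \cdot 30 \left(-6 + \left(0 - -1\right)\right)}{6 \left(0 - -1\right)} - -1485 = \frac{\left(0 + 1\right) + 3 \cdot 30 \left(-6 + \left(0 + 1\right)\right)}{6 \left(0 + 1\right)} + 1485 = \frac{1 + 3 \cdot 30 \left(-6 + 1\right)}{6 \cdot 1} + 1485 = \frac{1}{6} \cdot 1 \left(1 + 3 \cdot 30 \left(-5\right)\right) + 1485 = \frac{1}{6} \cdot 1 \left(1 - 450\right) + 1485 = \frac{1}{6} \cdot 1 \left(-449\right) + 1485 = - \frac{449}{6} + 1485 = \frac{8461}{6}$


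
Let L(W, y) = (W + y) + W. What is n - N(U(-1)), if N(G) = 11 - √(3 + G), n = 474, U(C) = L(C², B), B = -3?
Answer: 463 + √2 ≈ 464.41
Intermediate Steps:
L(W, y) = y + 2*W
U(C) = -3 + 2*C²
n - N(U(-1)) = 474 - (11 - √(3 + (-3 + 2*(-1)²))) = 474 - (11 - √(3 + (-3 + 2*1))) = 474 - (11 - √(3 + (-3 + 2))) = 474 - (11 - √(3 - 1)) = 474 - (11 - √2) = 474 + (-11 + √2) = 463 + √2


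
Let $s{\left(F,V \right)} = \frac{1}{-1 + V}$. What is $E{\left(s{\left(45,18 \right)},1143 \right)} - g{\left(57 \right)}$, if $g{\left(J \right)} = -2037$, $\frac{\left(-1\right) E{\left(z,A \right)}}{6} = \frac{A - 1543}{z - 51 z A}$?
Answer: $\frac{29675001}{14573} \approx 2036.3$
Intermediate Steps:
$E{\left(z,A \right)} = - \frac{6 \left(-1543 + A\right)}{z - 51 A z}$ ($E{\left(z,A \right)} = - 6 \frac{A - 1543}{z - 51 z A} = - 6 \frac{-1543 + A}{z - 51 A z} = - \frac{6 \left(-1543 + A\right)}{z - 51 A z}$)
$E{\left(s{\left(45,18 \right)},1143 \right)} - g{\left(57 \right)} = \frac{6 \left(-1543 + 1143\right)}{\frac{1}{-1 + 18} \left(-1 + 51 \cdot 1143\right)} - -2037 = 6 \frac{1}{\frac{1}{17}} \frac{1}{-1 + 58293} \left(-400\right) + 2037 = 6 \frac{1}{\frac{1}{17}} \cdot \frac{1}{58292} \left(-400\right) + 2037 = 6 \cdot 17 \cdot \frac{1}{58292} \left(-400\right) + 2037 = - \frac{10200}{14573} + 2037 = \frac{29675001}{14573}$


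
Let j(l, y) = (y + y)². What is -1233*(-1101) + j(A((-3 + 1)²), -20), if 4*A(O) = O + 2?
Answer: 1359133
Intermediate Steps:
A(O) = ½ + O/4 (A(O) = (O + 2)/4 = (2 + O)/4 = ½ + O/4)
j(l, y) = 4*y² (j(l, y) = (2*y)² = 4*y²)
-1233*(-1101) + j(A((-3 + 1)²), -20) = -1233*(-1101) + 4*(-20)² = 1357533 + 4*400 = 1357533 + 1600 = 1359133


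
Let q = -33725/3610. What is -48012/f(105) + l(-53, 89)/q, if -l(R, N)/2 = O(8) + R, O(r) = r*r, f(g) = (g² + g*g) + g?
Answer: 98488/524335 ≈ 0.18783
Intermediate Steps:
q = -355/38 (q = -33725*1/3610 = -355/38 ≈ -9.3421)
f(g) = g + 2*g² (f(g) = (g² + g²) + g = 2*g² + g = g + 2*g²)
O(r) = r²
l(R, N) = -128 - 2*R (l(R, N) = -2*(8² + R) = -2*(64 + R) = -128 - 2*R)
-48012/f(105) + l(-53, 89)/q = -48012*1/(105*(1 + 2*105)) + (-128 - 2*(-53))/(-355/38) = -48012*1/(105*(1 + 210)) + (-128 + 106)*(-38/355) = -48012/(105*211) - 22*(-38/355) = -48012/22155 + 836/355 = -48012*1/22155 + 836/355 = -16004/7385 + 836/355 = 98488/524335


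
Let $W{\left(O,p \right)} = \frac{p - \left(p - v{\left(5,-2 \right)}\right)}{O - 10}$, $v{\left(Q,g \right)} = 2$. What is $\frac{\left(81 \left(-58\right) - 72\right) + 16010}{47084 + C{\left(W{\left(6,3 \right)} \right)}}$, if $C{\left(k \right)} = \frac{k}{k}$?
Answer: $\frac{2248}{9417} \approx 0.23872$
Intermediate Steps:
$W{\left(O,p \right)} = \frac{2}{-10 + O}$ ($W{\left(O,p \right)} = \frac{p - \left(-2 + p\right)}{O - 10} = \frac{2}{-10 + O}$)
$C{\left(k \right)} = 1$
$\frac{\left(81 \left(-58\right) - 72\right) + 16010}{47084 + C{\left(W{\left(6,3 \right)} \right)}} = \frac{\left(81 \left(-58\right) - 72\right) + 16010}{47084 + 1} = \frac{\left(-4698 - 72\right) + 16010}{47085} = \left(-4770 + 16010\right) \frac{1}{47085} = 11240 \cdot \frac{1}{47085} = \frac{2248}{9417}$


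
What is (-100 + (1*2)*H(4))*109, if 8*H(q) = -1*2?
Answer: -21909/2 ≈ -10955.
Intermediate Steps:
H(q) = -¼ (H(q) = (-1*2)/8 = (⅛)*(-2) = -¼)
(-100 + (1*2)*H(4))*109 = (-100 + (1*2)*(-¼))*109 = (-100 + 2*(-¼))*109 = (-100 - ½)*109 = -201/2*109 = -21909/2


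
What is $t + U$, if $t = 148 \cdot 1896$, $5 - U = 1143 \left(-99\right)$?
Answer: $393770$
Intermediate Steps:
$U = 113162$ ($U = 5 - 1143 \left(-99\right) = 5 - -113157 = 5 + 113157 = 113162$)
$t = 280608$
$t + U = 280608 + 113162 = 393770$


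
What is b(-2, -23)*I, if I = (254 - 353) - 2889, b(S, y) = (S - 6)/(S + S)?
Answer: -5976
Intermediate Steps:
b(S, y) = (-6 + S)/(2*S) (b(S, y) = (-6 + S)/((2*S)) = (-6 + S)*(1/(2*S)) = (-6 + S)/(2*S))
I = -2988 (I = -99 - 2889 = -2988)
b(-2, -23)*I = ((½)*(-6 - 2)/(-2))*(-2988) = ((½)*(-½)*(-8))*(-2988) = 2*(-2988) = -5976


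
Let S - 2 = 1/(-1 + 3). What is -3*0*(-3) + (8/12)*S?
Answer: 5/3 ≈ 1.6667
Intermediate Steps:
S = 5/2 (S = 2 + 1/(-1 + 3) = 2 + 1/2 = 2 + ½ = 5/2 ≈ 2.5000)
-3*0*(-3) + (8/12)*S = -3*0*(-3) + (8/12)*(5/2) = 0*(-3) + (8*(1/12))*(5/2) = 0 + (⅔)*(5/2) = 0 + 5/3 = 5/3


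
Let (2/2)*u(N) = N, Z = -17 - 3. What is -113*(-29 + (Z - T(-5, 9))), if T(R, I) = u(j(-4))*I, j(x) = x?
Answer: 1469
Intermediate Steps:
Z = -20
u(N) = N
T(R, I) = -4*I
-113*(-29 + (Z - T(-5, 9))) = -113*(-29 + (-20 - (-4)*9)) = -113*(-29 + (-20 - 1*(-36))) = -113*(-29 + (-20 + 36)) = -113*(-29 + 16) = -113*(-13) = 1469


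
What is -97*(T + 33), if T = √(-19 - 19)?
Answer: -3201 - 97*I*√38 ≈ -3201.0 - 597.95*I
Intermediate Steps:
T = I*√38 (T = √(-38) = I*√38 ≈ 6.1644*I)
-97*(T + 33) = -97*(I*√38 + 33) = -97*(33 + I*√38) = -3201 - 97*I*√38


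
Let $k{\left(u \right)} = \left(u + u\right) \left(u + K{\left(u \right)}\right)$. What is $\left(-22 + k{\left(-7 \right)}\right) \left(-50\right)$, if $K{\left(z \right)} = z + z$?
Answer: $-13600$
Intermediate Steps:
$K{\left(z \right)} = 2 z$
$k{\left(u \right)} = 6 u^{2}$ ($k{\left(u \right)} = \left(u + u\right) \left(u + 2 u\right) = 2 u 3 u = 6 u^{2}$)
$\left(-22 + k{\left(-7 \right)}\right) \left(-50\right) = \left(-22 + 6 \left(-7\right)^{2}\right) \left(-50\right) = \left(-22 + 6 \cdot 49\right) \left(-50\right) = \left(-22 + 294\right) \left(-50\right) = 272 \left(-50\right) = -13600$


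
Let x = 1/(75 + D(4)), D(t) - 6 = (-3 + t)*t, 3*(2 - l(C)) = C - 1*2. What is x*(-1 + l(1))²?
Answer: 16/765 ≈ 0.020915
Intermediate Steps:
l(C) = 8/3 - C/3 (l(C) = 2 - (C - 1*2)/3 = 2 - (C - 2)/3 = 2 - (-2 + C)/3 = 2 + (⅔ - C/3) = 8/3 - C/3)
D(t) = 6 + t*(-3 + t) (D(t) = 6 + (-3 + t)*t = 6 + t*(-3 + t))
x = 1/85 (x = 1/(75 + (6 + 4² - 3*4)) = 1/(75 + (6 + 16 - 12)) = 1/(75 + 10) = 1/85 ≈ 0.011765)
x*(-1 + l(1))² = (-1 + (8/3 - ⅓*1))²/85 = (-1 + (8/3 - ⅓))²/85 = (-1 + 7/3)²/85 = (4/3)²/85 = (1/85)*(16/9) = 16/765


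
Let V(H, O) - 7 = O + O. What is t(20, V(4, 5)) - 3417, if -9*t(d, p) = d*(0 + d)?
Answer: -31153/9 ≈ -3461.4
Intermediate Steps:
V(H, O) = 7 + 2*O (V(H, O) = 7 + (O + O) = 7 + 2*O)
t(d, p) = -d²/9 (t(d, p) = -d*(0 + d)/9 = -d*d/9 = -d²/9)
t(20, V(4, 5)) - 3417 = -⅑*20² - 3417 = -⅑*400 - 3417 = -400/9 - 3417 = -31153/9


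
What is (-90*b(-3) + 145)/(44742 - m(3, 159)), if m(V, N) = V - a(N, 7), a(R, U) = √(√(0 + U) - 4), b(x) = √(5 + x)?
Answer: (145 - 90*√2)/(44739 + I*√(4 - √7)) ≈ 0.00039609 - 1.0303e-8*I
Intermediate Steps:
a(R, U) = √(-4 + √U) (a(R, U) = √(√U - 4) = √(-4 + √U))
m(V, N) = V - √(-4 + √7)
(-90*b(-3) + 145)/(44742 - m(3, 159)) = (-90*√(5 - 3) + 145)/(44742 - (3 - √(-4 + √7))) = (-90*√2 + 145)/(44742 + (-3 + √(-4 + √7))) = (145 - 90*√2)/(44739 + √(-4 + √7))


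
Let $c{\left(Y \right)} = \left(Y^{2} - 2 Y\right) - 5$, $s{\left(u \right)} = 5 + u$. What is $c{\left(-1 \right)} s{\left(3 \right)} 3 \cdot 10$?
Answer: $-480$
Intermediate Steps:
$c{\left(Y \right)} = -5 + Y^{2} - 2 Y$
$c{\left(-1 \right)} s{\left(3 \right)} 3 \cdot 10 = \left(-5 + \left(-1\right)^{2} - -2\right) \left(5 + 3\right) 3 \cdot 10 = \left(-5 + 1 + 2\right) 8 \cdot 30 = \left(-2\right) 8 \cdot 30 = \left(-16\right) 30 = -480$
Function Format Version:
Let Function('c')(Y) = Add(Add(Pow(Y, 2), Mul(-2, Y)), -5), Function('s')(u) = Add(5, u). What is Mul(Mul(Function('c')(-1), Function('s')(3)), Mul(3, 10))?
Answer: -480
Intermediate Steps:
Function('c')(Y) = Add(-5, Pow(Y, 2), Mul(-2, Y))
Mul(Mul(Function('c')(-1), Function('s')(3)), Mul(3, 10)) = Mul(Mul(Add(-5, Pow(-1, 2), Mul(-2, -1)), Add(5, 3)), Mul(3, 10)) = Mul(Mul(Add(-5, 1, 2), 8), 30) = Mul(Mul(-2, 8), 30) = Mul(-16, 30) = -480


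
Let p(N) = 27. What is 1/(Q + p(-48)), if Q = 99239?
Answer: 1/99266 ≈ 1.0074e-5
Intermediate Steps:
1/(Q + p(-48)) = 1/(99239 + 27) = 1/99266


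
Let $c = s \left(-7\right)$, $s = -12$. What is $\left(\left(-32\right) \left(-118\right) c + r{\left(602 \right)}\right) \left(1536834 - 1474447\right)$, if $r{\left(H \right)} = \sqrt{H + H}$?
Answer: $19788158208 + 124774 \sqrt{301} \approx 1.979 \cdot 10^{10}$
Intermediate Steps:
$c = 84$ ($c = \left(-12\right) \left(-7\right) = 84$)
$r{\left(H \right)} = \sqrt{2} \sqrt{H}$ ($r{\left(H \right)} = \sqrt{2 H} = \sqrt{2} \sqrt{H}$)
$\left(\left(-32\right) \left(-118\right) c + r{\left(602 \right)}\right) \left(1536834 - 1474447\right) = \left(\left(-32\right) \left(-118\right) 84 + \sqrt{2} \sqrt{602}\right) \left(1536834 - 1474447\right) = \left(3776 \cdot 84 + 2 \sqrt{301}\right) 62387 = \left(317184 + 2 \sqrt{301}\right) 62387 = 19788158208 + 124774 \sqrt{301}$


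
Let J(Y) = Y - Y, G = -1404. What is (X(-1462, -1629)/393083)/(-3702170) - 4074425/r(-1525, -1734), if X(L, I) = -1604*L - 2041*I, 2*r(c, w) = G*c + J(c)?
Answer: -59293541624904371/15579286894672605 ≈ -3.8059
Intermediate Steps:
J(Y) = 0
r(c, w) = -702*c (r(c, w) = (-1404*c + 0)/2 = (-1404*c)/2 = -702*c)
X(L, I) = -2041*I - 1604*L
(X(-1462, -1629)/393083)/(-3702170) - 4074425/r(-1525, -1734) = ((-2041*(-1629) - 1604*(-1462))/393083)/(-3702170) - 4074425/((-702*(-1525))) = ((3324789 + 2345048)*(1/393083))*(-1/3702170) - 4074425/1070550 = (5669837*(1/393083))*(-1/3702170) - 4074425*1/1070550 = (5669837/393083)*(-1/3702170) - 162977/42822 = -5669837/1455260090110 - 162977/42822 = -59293541624904371/15579286894672605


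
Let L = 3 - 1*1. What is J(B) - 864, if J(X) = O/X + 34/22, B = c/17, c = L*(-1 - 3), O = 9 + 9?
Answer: -39631/44 ≈ -900.70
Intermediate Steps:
L = 2 (L = 3 - 1 = 2)
O = 18
c = -8 (c = 2*(-1 - 3) = 2*(-4) = -8)
B = -8/17 ≈ -0.47059
J(X) = 17/11 + 18/X (J(X) = 18/X + 34/22 = 18/X + 34*(1/22) = 18/X + 17/11 = 17/11 + 18/X)
J(B) - 864 = (17/11 + 18/(-8/17)) - 864 = (17/11 + 18*(-17/8)) - 864 = (17/11 - 153/4) - 864 = -1615/44 - 864 = -39631/44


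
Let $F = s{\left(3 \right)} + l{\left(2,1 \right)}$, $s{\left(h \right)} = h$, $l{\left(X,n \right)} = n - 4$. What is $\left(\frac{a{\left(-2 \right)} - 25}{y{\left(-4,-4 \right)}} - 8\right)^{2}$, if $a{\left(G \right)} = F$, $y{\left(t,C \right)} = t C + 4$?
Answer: $\frac{1369}{16} \approx 85.563$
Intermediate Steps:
$y{\left(t,C \right)} = 4 + C t$ ($y{\left(t,C \right)} = C t + 4 = 4 + C t$)
$l{\left(X,n \right)} = -4 + n$ ($l{\left(X,n \right)} = n - 4 = -4 + n$)
$F = 0$ ($F = 3 + \left(-4 + 1\right) = 3 - 3 = 0$)
$a{\left(G \right)} = 0$
$\left(\frac{a{\left(-2 \right)} - 25}{y{\left(-4,-4 \right)}} - 8\right)^{2} = \left(\frac{0 - 25}{4 - -16} - 8\right)^{2} = \left(\frac{0 - 25}{4 + 16} - 8\right)^{2} = \left(- \frac{25}{20} - 8\right)^{2} = \left(\left(-25\right) \frac{1}{20} - 8\right)^{2} = \left(- \frac{5}{4} - 8\right)^{2} = \left(- \frac{37}{4}\right)^{2} = \frac{1369}{16}$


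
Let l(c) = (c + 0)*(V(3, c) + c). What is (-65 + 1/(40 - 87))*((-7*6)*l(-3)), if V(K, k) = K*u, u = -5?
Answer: 6931008/47 ≈ 1.4747e+5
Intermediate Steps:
V(K, k) = -5*K (V(K, k) = K*(-5) = -5*K)
l(c) = c*(-15 + c) (l(c) = (c + 0)*(-5*3 + c) = c*(-15 + c))
(-65 + 1/(40 - 87))*((-7*6)*l(-3)) = (-65 + 1/(40 - 87))*((-7*6)*(-3*(-15 - 3))) = (-65 + 1/(-47))*(-(-126)*(-18)) = (-65 - 1/47)*(-42*54) = -3056/47*(-2268) = 6931008/47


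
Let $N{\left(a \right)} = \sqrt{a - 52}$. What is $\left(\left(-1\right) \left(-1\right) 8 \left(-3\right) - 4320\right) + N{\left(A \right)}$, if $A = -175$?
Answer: $-4344 + i \sqrt{227} \approx -4344.0 + 15.067 i$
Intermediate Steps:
$N{\left(a \right)} = \sqrt{-52 + a}$
$\left(\left(-1\right) \left(-1\right) 8 \left(-3\right) - 4320\right) + N{\left(A \right)} = \left(\left(-1\right) \left(-1\right) 8 \left(-3\right) - 4320\right) + \sqrt{-52 - 175} = \left(1 \left(-24\right) - 4320\right) + \sqrt{-227} = \left(-24 - 4320\right) + i \sqrt{227} = -4344 + i \sqrt{227}$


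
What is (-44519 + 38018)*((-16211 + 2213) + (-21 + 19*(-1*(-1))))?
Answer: 91014000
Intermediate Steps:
(-44519 + 38018)*((-16211 + 2213) + (-21 + 19*(-1*(-1)))) = -6501*(-13998 + (-21 + 19*1)) = -6501*(-13998 + (-21 + 19)) = -6501*(-13998 - 2) = -6501*(-14000) = 91014000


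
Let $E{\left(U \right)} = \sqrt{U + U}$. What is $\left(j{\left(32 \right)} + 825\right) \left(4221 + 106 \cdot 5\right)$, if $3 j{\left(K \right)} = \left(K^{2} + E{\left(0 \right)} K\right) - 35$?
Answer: $\frac{16457464}{3} \approx 5.4858 \cdot 10^{6}$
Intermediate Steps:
$E{\left(U \right)} = \sqrt{2} \sqrt{U}$ ($E{\left(U \right)} = \sqrt{2 U} = \sqrt{2} \sqrt{U}$)
$j{\left(K \right)} = - \frac{35}{3} + \frac{K^{2}}{3}$ ($j{\left(K \right)} = \frac{\left(K^{2} + \sqrt{2} \sqrt{0} K\right) - 35}{3} = \frac{\left(K^{2} + \sqrt{2} \cdot 0 K\right) - 35}{3} = \frac{\left(K^{2} + 0 K\right) - 35}{3} = \frac{\left(K^{2} + 0\right) - 35}{3} = \frac{K^{2} - 35}{3} = \frac{-35 + K^{2}}{3} = - \frac{35}{3} + \frac{K^{2}}{3}$)
$\left(j{\left(32 \right)} + 825\right) \left(4221 + 106 \cdot 5\right) = \left(\left(- \frac{35}{3} + \frac{32^{2}}{3}\right) + 825\right) \left(4221 + 106 \cdot 5\right) = \left(\left(- \frac{35}{3} + \frac{1}{3} \cdot 1024\right) + 825\right) \left(4221 + 530\right) = \left(\left(- \frac{35}{3} + \frac{1024}{3}\right) + 825\right) 4751 = \left(\frac{989}{3} + 825\right) 4751 = \frac{3464}{3} \cdot 4751 = \frac{16457464}{3}$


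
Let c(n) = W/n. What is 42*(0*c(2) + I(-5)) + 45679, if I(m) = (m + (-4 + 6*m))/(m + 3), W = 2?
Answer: 46498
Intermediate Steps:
c(n) = 2/n
I(m) = (-4 + 7*m)/(3 + m)
42*(0*c(2) + I(-5)) + 45679 = 42*(0*(2/2) + (-4 + 7*(-5))/(3 - 5)) + 45679 = 42*(0*(2*(½)) + (-4 - 35)/(-2)) + 45679 = 42*(0*1 - ½*(-39)) + 45679 = 42*(0 + 39/2) + 45679 = 42*(39/2) + 45679 = 819 + 45679 = 46498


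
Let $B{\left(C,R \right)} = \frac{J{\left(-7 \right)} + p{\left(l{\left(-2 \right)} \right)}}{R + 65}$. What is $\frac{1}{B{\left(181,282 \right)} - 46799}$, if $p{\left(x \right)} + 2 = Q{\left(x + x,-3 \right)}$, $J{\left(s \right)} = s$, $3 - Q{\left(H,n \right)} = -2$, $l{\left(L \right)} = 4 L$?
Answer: $- \frac{347}{16239257} \approx -2.1368 \cdot 10^{-5}$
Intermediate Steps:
$Q{\left(H,n \right)} = 5$ ($Q{\left(H,n \right)} = 3 - -2 = 3 + 2 = 5$)
$p{\left(x \right)} = 3$ ($p{\left(x \right)} = -2 + 5 = 3$)
$B{\left(C,R \right)} = - \frac{4}{65 + R}$ ($B{\left(C,R \right)} = \frac{-7 + 3}{R + 65} = - \frac{4}{65 + R}$)
$\frac{1}{B{\left(181,282 \right)} - 46799} = \frac{1}{- \frac{4}{65 + 282} - 46799} = \frac{1}{- \frac{4}{347} - 46799} = \frac{1}{- \frac{16239257}{347}} = - \frac{347}{16239257}$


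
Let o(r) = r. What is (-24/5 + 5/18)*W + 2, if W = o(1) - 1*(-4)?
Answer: -371/18 ≈ -20.611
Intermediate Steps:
W = 5 (W = 1 - 1*(-4) = 1 + 4 = 5)
(-24/5 + 5/18)*W + 2 = (-24/5 + 5/18)*5 + 2 = -407/90*5 + 2 = -407/18 + 2 = -371/18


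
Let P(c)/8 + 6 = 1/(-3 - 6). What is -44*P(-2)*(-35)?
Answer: -677600/9 ≈ -75289.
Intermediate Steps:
P(c) = -440/9 (P(c) = -48 + 8/(-3 - 6) = -48 + 8/(-9) = -48 + 8*(-⅑) = -48 - 8/9 = -440/9)
-44*P(-2)*(-35) = -44*(-440/9)*(-35) = (19360/9)*(-35) = -677600/9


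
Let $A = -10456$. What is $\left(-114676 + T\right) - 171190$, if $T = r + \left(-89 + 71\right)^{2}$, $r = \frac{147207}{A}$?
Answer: $- \frac{2985774359}{10456} \approx -2.8556 \cdot 10^{5}$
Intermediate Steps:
$r = - \frac{147207}{10456}$ ($r = \frac{147207}{-10456} = 147207 \left(- \frac{1}{10456}\right) = - \frac{147207}{10456} \approx -14.079$)
$T = \frac{3240537}{10456}$ ($T = - \frac{147207}{10456} + \left(-89 + 71\right)^{2} = - \frac{147207}{10456} + \left(-18\right)^{2} = - \frac{147207}{10456} + 324 = \frac{3240537}{10456} \approx 309.92$)
$\left(-114676 + T\right) - 171190 = \left(-114676 + \frac{3240537}{10456}\right) - 171190 = - \frac{1195811719}{10456} - 171190 = - \frac{2985774359}{10456}$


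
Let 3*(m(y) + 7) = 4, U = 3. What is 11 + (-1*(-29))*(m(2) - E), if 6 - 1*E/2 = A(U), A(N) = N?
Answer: -982/3 ≈ -327.33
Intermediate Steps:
m(y) = -17/3 (m(y) = -7 + (⅓)*4 = -7 + 4/3 = -17/3)
E = 6 (E = 12 - 2*3 = 12 - 6 = 6)
11 + (-1*(-29))*(m(2) - E) = 11 + (-1*(-29))*(-17/3 - 1*6) = 11 + 29*(-17/3 - 6) = 11 + 29*(-35/3) = 11 - 1015/3 = -982/3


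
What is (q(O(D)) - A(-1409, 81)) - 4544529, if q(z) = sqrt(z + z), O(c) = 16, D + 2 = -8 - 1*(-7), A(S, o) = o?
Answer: -4544610 + 4*sqrt(2) ≈ -4.5446e+6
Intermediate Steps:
D = -3 (D = -2 + (-8 - 1*(-7)) = -2 + (-8 + 7) = -2 - 1 = -3)
q(z) = sqrt(2)*sqrt(z) (q(z) = sqrt(2*z) = sqrt(2)*sqrt(z))
(q(O(D)) - A(-1409, 81)) - 4544529 = (sqrt(2)*sqrt(16) - 1*81) - 4544529 = (sqrt(2)*4 - 81) - 4544529 = (4*sqrt(2) - 81) - 4544529 = (-81 + 4*sqrt(2)) - 4544529 = -4544610 + 4*sqrt(2)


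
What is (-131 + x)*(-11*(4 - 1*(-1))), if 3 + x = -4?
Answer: 7590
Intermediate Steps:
x = -7 (x = -3 - 4 = -7)
(-131 + x)*(-11*(4 - 1*(-1))) = (-131 - 7)*(-11*(4 - 1*(-1))) = -(-1518)*(4 + 1) = -(-1518)*5 = -138*(-55) = 7590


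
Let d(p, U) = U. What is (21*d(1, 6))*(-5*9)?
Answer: -5670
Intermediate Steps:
(21*d(1, 6))*(-5*9) = (21*6)*(-5*9) = 126*(-45) = -5670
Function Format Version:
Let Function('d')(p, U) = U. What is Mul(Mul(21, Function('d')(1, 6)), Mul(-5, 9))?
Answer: -5670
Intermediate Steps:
Mul(Mul(21, Function('d')(1, 6)), Mul(-5, 9)) = Mul(Mul(21, 6), Mul(-5, 9)) = Mul(126, -45) = -5670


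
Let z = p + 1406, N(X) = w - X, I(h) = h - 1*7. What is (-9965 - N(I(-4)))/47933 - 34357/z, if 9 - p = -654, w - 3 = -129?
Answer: -1667213731/99173377 ≈ -16.811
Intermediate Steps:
w = -126 (w = 3 - 129 = -126)
p = 663 (p = 9 - 1*(-654) = 9 + 654 = 663)
I(h) = -7 + h (I(h) = h - 7 = -7 + h)
N(X) = -126 - X
z = 2069 (z = 663 + 1406 = 2069)
(-9965 - N(I(-4)))/47933 - 34357/z = (-9965 - (-126 - (-7 - 4)))/47933 - 34357/2069 = (-9965 - (-126 - 1*(-11)))*(1/47933) - 34357*1/2069 = (-9965 - (-126 + 11))*(1/47933) - 34357/2069 = (-9965 - 1*(-115))*(1/47933) - 34357/2069 = (-9965 + 115)*(1/47933) - 34357/2069 = -9850*1/47933 - 34357/2069 = -9850/47933 - 34357/2069 = -1667213731/99173377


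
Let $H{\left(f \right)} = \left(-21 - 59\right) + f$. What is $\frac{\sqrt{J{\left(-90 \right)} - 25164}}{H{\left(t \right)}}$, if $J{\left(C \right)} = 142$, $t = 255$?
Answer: $\frac{i \sqrt{25022}}{175} \approx 0.9039 i$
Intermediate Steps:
$H{\left(f \right)} = -80 + f$
$\frac{\sqrt{J{\left(-90 \right)} - 25164}}{H{\left(t \right)}} = \frac{\sqrt{142 - 25164}}{-80 + 255} = \frac{\sqrt{-25022}}{175} = i \sqrt{25022} \cdot \frac{1}{175} = \frac{i \sqrt{25022}}{175}$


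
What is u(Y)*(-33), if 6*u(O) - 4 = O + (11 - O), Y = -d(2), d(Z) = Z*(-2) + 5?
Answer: -165/2 ≈ -82.500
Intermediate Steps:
d(Z) = 5 - 2*Z (d(Z) = -2*Z + 5 = 5 - 2*Z)
Y = -1 (Y = -(5 - 2*2) = -(5 - 4) = -1*1 = -1)
u(O) = 5/2 (u(O) = 2/3 + (O + (11 - O))/6 = 2/3 + (1/6)*11 = 2/3 + 11/6 = 5/2)
u(Y)*(-33) = (5/2)*(-33) = -165/2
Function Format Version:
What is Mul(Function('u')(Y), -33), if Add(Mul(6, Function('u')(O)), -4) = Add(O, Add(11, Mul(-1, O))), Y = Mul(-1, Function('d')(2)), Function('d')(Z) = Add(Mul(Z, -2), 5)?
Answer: Rational(-165, 2) ≈ -82.500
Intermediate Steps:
Function('d')(Z) = Add(5, Mul(-2, Z)) (Function('d')(Z) = Add(Mul(-2, Z), 5) = Add(5, Mul(-2, Z)))
Y = -1 (Y = Mul(-1, Add(5, Mul(-2, 2))) = Mul(-1, Add(5, -4)) = Mul(-1, 1) = -1)
Function('u')(O) = Rational(5, 2) (Function('u')(O) = Add(Rational(2, 3), Mul(Rational(1, 6), Add(O, Add(11, Mul(-1, O))))) = Add(Rational(2, 3), Mul(Rational(1, 6), 11)) = Add(Rational(2, 3), Rational(11, 6)) = Rational(5, 2))
Mul(Function('u')(Y), -33) = Mul(Rational(5, 2), -33) = Rational(-165, 2)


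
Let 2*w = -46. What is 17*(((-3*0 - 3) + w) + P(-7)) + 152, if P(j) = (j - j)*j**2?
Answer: -290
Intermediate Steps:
P(j) = 0 (P(j) = 0*j**2 = 0)
w = -23 (w = (1/2)*(-46) = -23)
17*(((-3*0 - 3) + w) + P(-7)) + 152 = 17*(((-3*0 - 3) - 23) + 0) + 152 = 17*(((0 - 3) - 23) + 0) + 152 = 17*((-3 - 23) + 0) + 152 = 17*(-26 + 0) + 152 = 17*(-26) + 152 = -442 + 152 = -290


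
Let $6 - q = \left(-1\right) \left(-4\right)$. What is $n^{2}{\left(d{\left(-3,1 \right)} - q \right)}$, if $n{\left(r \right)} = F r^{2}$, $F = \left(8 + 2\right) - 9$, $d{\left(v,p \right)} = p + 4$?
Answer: $81$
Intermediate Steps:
$q = 2$ ($q = 6 - \left(-1\right) \left(-4\right) = 6 - 4 = 2$)
$d{\left(v,p \right)} = 4 + p$
$F = 1$ ($F = 10 - 9 = 1$)
$n{\left(r \right)} = r^{2}$ ($n{\left(r \right)} = 1 r^{2} = r^{2}$)
$n^{2}{\left(d{\left(-3,1 \right)} - q \right)} = \left(\left(\left(4 + 1\right) - 2\right)^{2}\right)^{2} = \left(\left(5 - 2\right)^{2}\right)^{2} = \left(3^{2}\right)^{2} = 9^{2} = 81$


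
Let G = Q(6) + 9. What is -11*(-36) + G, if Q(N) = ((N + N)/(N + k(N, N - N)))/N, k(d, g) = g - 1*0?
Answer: 1216/3 ≈ 405.33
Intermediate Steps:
k(d, g) = g (k(d, g) = g + 0 = g)
Q(N) = 2/N (Q(N) = ((N + N)/(N + (N - N)))/N = ((2*N)/(N + 0))/N = ((2*N)/N)/N = 2/N)
G = 28/3 (G = 2/6 + 9 = 2*(⅙) + 9 = ⅓ + 9 = 28/3 ≈ 9.3333)
-11*(-36) + G = -11*(-36) + 28/3 = 396 + 28/3 = 1216/3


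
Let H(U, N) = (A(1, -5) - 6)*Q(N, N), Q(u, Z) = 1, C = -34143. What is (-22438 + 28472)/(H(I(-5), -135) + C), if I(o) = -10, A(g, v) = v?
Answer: -3017/17077 ≈ -0.17667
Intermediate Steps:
H(U, N) = -11 (H(U, N) = (-5 - 6)*1 = -11*1 = -11)
(-22438 + 28472)/(H(I(-5), -135) + C) = (-22438 + 28472)/(-11 - 34143) = 6034/(-34154) = 6034*(-1/34154) = -3017/17077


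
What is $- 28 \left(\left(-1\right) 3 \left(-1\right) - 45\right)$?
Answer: $1176$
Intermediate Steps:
$- 28 \left(\left(-1\right) 3 \left(-1\right) - 45\right) = - 28 \left(\left(-3\right) \left(-1\right) - 45\right) = - 28 \left(3 - 45\right) = \left(-28\right) \left(-42\right) = 1176$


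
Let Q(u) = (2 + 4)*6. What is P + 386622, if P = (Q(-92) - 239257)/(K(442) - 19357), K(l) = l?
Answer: 7313194351/18915 ≈ 3.8663e+5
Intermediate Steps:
Q(u) = 36 (Q(u) = 6*6 = 36)
P = 239221/18915 (P = (36 - 239257)/(442 - 19357) = -239221/(-18915) = -239221*(-1/18915) = 239221/18915 ≈ 12.647)
P + 386622 = 239221/18915 + 386622 = 7313194351/18915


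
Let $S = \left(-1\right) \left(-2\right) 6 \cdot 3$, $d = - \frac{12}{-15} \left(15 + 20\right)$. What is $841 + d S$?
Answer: $1849$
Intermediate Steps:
$d = 28$ ($d = \left(-12\right) \left(- \frac{1}{15}\right) 35 = \frac{4}{5} \cdot 35 = 28$)
$S = 36$ ($S = 2 \cdot 6 \cdot 3 = 12 \cdot 3 = 36$)
$841 + d S = 841 + 28 \cdot 36 = 841 + 1008 = 1849$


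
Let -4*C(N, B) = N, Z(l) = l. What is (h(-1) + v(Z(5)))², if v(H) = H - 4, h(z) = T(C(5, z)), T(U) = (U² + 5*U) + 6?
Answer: 1369/256 ≈ 5.3477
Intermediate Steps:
C(N, B) = -N/4
T(U) = 6 + U² + 5*U
h(z) = 21/16 (h(z) = 6 + (-¼*5)² + 5*(-¼*5) = 6 + (-5/4)² + 5*(-5/4) = 6 + 25/16 - 25/4 = 21/16)
v(H) = -4 + H
(h(-1) + v(Z(5)))² = (21/16 + (-4 + 5))² = (21/16 + 1)² = (37/16)² = 1369/256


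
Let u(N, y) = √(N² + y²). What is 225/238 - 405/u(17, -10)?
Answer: 225/238 - 405*√389/389 ≈ -19.589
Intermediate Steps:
225/238 - 405/u(17, -10) = 225/238 - 405/√(17² + (-10)²) = 225*(1/238) - 405/√(289 + 100) = 225/238 - 405*√389/389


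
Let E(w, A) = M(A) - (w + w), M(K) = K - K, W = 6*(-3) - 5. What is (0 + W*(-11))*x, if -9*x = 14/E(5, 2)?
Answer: 1771/45 ≈ 39.356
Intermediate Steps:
W = -23 (W = -18 - 5 = -23)
M(K) = 0
E(w, A) = -2*w (E(w, A) = 0 - (w + w) = 0 - 2*w = -2*w)
x = 7/45 (x = -14/(9*((-2*5))) = -14/(9*(-10)) = -14*(-1)/(9*10) = -⅑*(-7/5) = 7/45 ≈ 0.15556)
(0 + W*(-11))*x = (0 - 23*(-11))*(7/45) = (0 + 253)*(7/45) = 253*(7/45) = 1771/45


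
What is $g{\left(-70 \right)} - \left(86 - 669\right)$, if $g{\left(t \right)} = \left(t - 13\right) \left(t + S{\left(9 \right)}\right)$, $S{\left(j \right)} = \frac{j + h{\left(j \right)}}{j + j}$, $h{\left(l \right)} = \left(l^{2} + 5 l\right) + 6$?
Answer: $\frac{34457}{6} \approx 5742.8$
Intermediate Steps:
$h{\left(l \right)} = 6 + l^{2} + 5 l$
$S{\left(j \right)} = \frac{6 + j^{2} + 6 j}{2 j}$ ($S{\left(j \right)} = \frac{j + \left(6 + j^{2} + 5 j\right)}{j + j} = \frac{6 + j^{2} + 6 j}{2 j}$)
$g{\left(t \right)} = \left(-13 + t\right) \left(\frac{47}{6} + t\right)$ ($g{\left(t \right)} = \left(t - 13\right) \left(t + \left(3 + \frac{1}{2} \cdot 9 + \frac{3}{9}\right)\right) = \left(-13 + t\right) \left(t + \left(3 + \frac{9}{2} + 3 \cdot \frac{1}{9}\right)\right) = \left(-13 + t\right) \left(t + \left(3 + \frac{9}{2} + \frac{1}{3}\right)\right) = \left(-13 + t\right) \left(t + \frac{47}{6}\right) = \left(-13 + t\right) \left(\frac{47}{6} + t\right)$)
$g{\left(-70 \right)} - \left(86 - 669\right) = \left(- \frac{611}{6} + \left(-70\right)^{2} - - \frac{1085}{3}\right) - \left(86 - 669\right) = \left(- \frac{611}{6} + 4900 + \frac{1085}{3}\right) - \left(86 - 669\right) = \frac{30959}{6} - -583 = \frac{30959}{6} + 583 = \frac{34457}{6}$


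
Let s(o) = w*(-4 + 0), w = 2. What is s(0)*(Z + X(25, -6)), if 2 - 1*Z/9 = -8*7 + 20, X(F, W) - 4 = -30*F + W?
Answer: 3280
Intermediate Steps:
s(o) = -8 (s(o) = 2*(-4 + 0) = 2*(-4) = -8)
X(F, W) = 4 + W - 30*F (X(F, W) = 4 + (-30*F + W) = 4 + (W - 30*F) = 4 + W - 30*F)
Z = 342 (Z = 18 - 9*(-8*7 + 20) = 18 - 9*(-56 + 20) = 18 - 9*(-36) = 18 + 324 = 342)
s(0)*(Z + X(25, -6)) = -8*(342 + (4 - 6 - 30*25)) = -8*(342 + (4 - 6 - 750)) = -8*(342 - 752) = -8*(-410) = 3280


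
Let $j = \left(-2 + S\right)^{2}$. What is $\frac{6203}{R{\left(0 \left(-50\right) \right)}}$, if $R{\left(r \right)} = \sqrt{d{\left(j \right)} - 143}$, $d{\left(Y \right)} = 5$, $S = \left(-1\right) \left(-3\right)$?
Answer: $- \frac{6203 i \sqrt{138}}{138} \approx - 528.03 i$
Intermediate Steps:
$S = 3$
$j = 1$ ($j = \left(-2 + 3\right)^{2} = 1^{2} = 1$)
$R{\left(r \right)} = i \sqrt{138}$ ($R{\left(r \right)} = \sqrt{5 - 143} = \sqrt{-138} = i \sqrt{138}$)
$\frac{6203}{R{\left(0 \left(-50\right) \right)}} = \frac{6203}{i \sqrt{138}} = 6203 \left(- \frac{i \sqrt{138}}{138}\right) = - \frac{6203 i \sqrt{138}}{138}$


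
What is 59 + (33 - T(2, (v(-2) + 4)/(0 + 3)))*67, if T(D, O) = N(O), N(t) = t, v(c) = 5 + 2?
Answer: 6073/3 ≈ 2024.3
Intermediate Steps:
v(c) = 7
T(D, O) = O
59 + (33 - T(2, (v(-2) + 4)/(0 + 3)))*67 = 59 + (33 - (7 + 4)/(0 + 3))*67 = 59 + (33 - 11/3)*67 = 59 + (88/3)*67 = 59 + 5896/3 = 6073/3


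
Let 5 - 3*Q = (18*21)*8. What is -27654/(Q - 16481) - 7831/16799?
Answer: 491424358/440654569 ≈ 1.1152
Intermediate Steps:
Q = -3019/3 (Q = 5/3 - 18*21*8/3 = 5/3 - 126*8 = 5/3 - ⅓*3024 = 5/3 - 1008 = -3019/3 ≈ -1006.3)
-27654/(Q - 16481) - 7831/16799 = -27654/(-3019/3 - 16481) - 7831/16799 = -27654/(-52462/3) - 7831*1/16799 = -27654*(-3/52462) - 7831/16799 = 41481/26231 - 7831/16799 = 491424358/440654569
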